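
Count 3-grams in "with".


Word: "with" (length 4)
Number of 3-grams = length - 3 + 1 = 4 - 3 + 1
= 2


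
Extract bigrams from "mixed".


Word: "mixed" (length 5)
Number of bigrams = 5 - 2 + 1 = 4
  Position 0: "mi"
  Position 1: "ix"
  Position 2: "xe"
  Position 3: "ed"
Bigrams = "mi", "ix", "xe", "ed"


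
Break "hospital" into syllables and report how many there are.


Word: "hospital"
Syllable breakdown: hos-pi-tal
Counting: 3 parts
= 3 syllables


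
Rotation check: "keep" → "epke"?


Word: "keep", Candidate: "epke"
Method: check if candidate is substring of word+word
"keepkeep" contains "epke"? Yes
Is rotation = Yes


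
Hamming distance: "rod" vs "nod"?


Comparing character by character (same length = 3):
  Pos 0: 'r' vs 'n' !=
  Pos 1: 'o' vs 'o' =
  Pos 2: 'd' vs 'd' =
Hamming distance = 1


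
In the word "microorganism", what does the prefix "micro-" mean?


Prefix: micro-
Example: microorganism = micro- + organism
Meaning = small


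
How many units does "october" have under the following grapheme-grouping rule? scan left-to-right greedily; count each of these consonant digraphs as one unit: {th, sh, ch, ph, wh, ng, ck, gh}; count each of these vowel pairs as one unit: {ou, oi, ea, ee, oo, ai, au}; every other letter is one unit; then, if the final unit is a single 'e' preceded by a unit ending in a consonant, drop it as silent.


Word: "october" (7 letters)
Left-to-right scan:
  1. 'o' (letter)
  2. 'c' (letter)
  3. 't' (letter)
  4. 'o' (letter)
  5. 'b' (letter)
  6. 'e' (letter)
  7. 'r' (letter)
Units from scan: 7
Sound units = 7 units


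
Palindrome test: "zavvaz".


Word: "zavvaz"
Reversed: "zavvaz"
Forward == Backward? zavvaz == zavvaz
Palindrome = Yes


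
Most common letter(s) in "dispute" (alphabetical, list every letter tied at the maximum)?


Word: "dispute"
Letter counts:
  'd': 1
  'e': 1
  'i': 1
  'p': 1
  's': 1
  't': 1
  'u': 1
Maximum count = 1
Most frequent = 'd', 'e', 'i', 'p', 's', 't', 'u' (1 time each)


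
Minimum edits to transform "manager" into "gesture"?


Word 1: "manager" (length 7)
Word 2: "gesture" (length 7)
One optimal edit sequence (insert/delete/substitute each cost 1):
  1. substitute 'm' -> 'g'  (+1)
  2. substitute 'a' -> 'e'  (+1)
  3. substitute 'n' -> 's'  (+1)
  4. substitute 'a' -> 't'  (+1)
  5. substitute 'g' -> 'u'  (+1)
  6. substitute 'e' -> 'r'  (+1)
  7. substitute 'r' -> 'e'  (+1)
Total edit operations: 7
Edit distance = 7


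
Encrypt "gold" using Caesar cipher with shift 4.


Word: "gold"
Shift: 4
Each letter → (letter + shift) mod 26:
  'g' (6) + 4 = 10 → 'k'
  'o' (14) + 4 = 18 → 's'
  'l' (11) + 4 = 15 → 'p'
  'd' (3) + 4 = 7 → 'h'
Result = "ksph"


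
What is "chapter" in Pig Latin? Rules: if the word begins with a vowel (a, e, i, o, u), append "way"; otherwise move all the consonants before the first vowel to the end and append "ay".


Word: "chapter"
Starts with consonant(s) → move to end, add 'ay'
Consonant cluster: "ch"
Pig Latin = "apterchay"


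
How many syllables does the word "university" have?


Word: "university"
Syllable breakdown: u | ni | ver | si | ty
Counting: 5 parts
= 5 syllables


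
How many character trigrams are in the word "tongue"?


Word: "tongue" (length 6)
Number of 3-grams = length - 3 + 1 = 6 - 3 + 1
= 4


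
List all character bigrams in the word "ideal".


Word: "ideal" (length 5)
Number of bigrams = 5 - 2 + 1 = 4
  Position 0: "id"
  Position 1: "de"
  Position 2: "ea"
  Position 3: "al"
Bigrams = "id", "de", "ea", "al"


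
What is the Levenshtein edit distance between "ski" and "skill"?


Word 1: "ski" (length 3)
Word 2: "skill" (length 5)
One optimal edit sequence (insert/delete/substitute each cost 1):
  1. keep 's'
  2. keep 'k'
  3. keep 'i'
  4. insert 'l'  (+1)
  5. insert 'l'  (+1)
Total edit operations: 2
Edit distance = 2


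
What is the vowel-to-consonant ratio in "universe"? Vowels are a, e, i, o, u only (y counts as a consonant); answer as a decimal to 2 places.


Word: "universe"
Vowels (a,e,i,o,u): 4
Consonants: 4
Ratio = 4/4
= 1.00


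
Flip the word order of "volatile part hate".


Original: "volatile part hate"
Words (1..n): volatile | part | hate
Reversed (n..1): hate | part | volatile
Result = "hate part volatile"


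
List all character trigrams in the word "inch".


Word: "inch" (length 4)
Number of trigrams = 4 - 3 + 1 = 2
  Position 0: "inc"
  Position 1: "nch"
Trigrams = "inc", "nch"


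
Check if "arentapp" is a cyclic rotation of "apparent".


Word: "apparent", Candidate: "arentapp"
Method: check if candidate is substring of word+word
"apparentapparent" contains "arentapp"? Yes
Is rotation = Yes


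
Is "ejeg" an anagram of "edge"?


Word 1: "edge" → sorted: deeg
Word 2: "ejeg" → sorted: eegj
Same letters? deeg != eegj
Anagram = No


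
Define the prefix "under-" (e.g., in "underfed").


Prefix: under-
Example: underfed (under- + fed)
Meaning = insufficient


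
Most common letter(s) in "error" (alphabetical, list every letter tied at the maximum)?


Word: "error"
Letter counts:
  'e': 1
  'o': 1
  'r': 3
Maximum count = 3
Most frequent = 'r' (3 times each)


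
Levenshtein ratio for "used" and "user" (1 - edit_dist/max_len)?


Word 1: "used" (length 4)
Word 2: "user" (length 4)
One optimal edit sequence:
  1. keep 'u'
  2. keep 's'
  3. keep 'e'
  4. substitute 'd' -> 'r'  (+1)
Edit distance = 1
Max length = max(4, 4) = 4
Similarity = 1 - 1/4
= 0.7500


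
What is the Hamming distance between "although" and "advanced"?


Comparing character by character (same length = 8):
  Pos 0: 'a' vs 'a' =
  Pos 1: 'l' vs 'd' !=
  Pos 2: 't' vs 'v' !=
  Pos 3: 'h' vs 'a' !=
  Pos 4: 'o' vs 'n' !=
  Pos 5: 'u' vs 'c' !=
  Pos 6: 'g' vs 'e' !=
  Pos 7: 'h' vs 'd' !=
Hamming distance = 7


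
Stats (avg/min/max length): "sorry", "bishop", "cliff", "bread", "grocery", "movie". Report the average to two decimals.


Lengths: "sorry"=5, "bishop"=6, "cliff"=5, "bread"=5, "grocery"=7, "movie"=5
Sum = 33, Count = 6
Average = 33/6 = 5.50
= avg=5.50, min=5, max=7


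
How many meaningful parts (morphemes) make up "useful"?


Word: "useful"
Morphemes: use / -ful
Each morpheme carries meaning
= 2 morphemes


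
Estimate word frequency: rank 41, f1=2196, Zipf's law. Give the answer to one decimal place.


Zipf's law: f(r) = f(1) / r
f(1) = 2196
f(41) = 2196 / 41
= 53.6 occurrences


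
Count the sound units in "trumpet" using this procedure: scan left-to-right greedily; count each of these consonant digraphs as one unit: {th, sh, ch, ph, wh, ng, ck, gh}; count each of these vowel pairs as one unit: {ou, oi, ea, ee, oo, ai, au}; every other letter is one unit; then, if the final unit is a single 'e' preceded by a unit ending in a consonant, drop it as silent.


Word: "trumpet" (7 letters)
Left-to-right scan:
  (1) 't' (letter)
  (2) 'r' (letter)
  (3) 'u' (letter)
  (4) 'm' (letter)
  (5) 'p' (letter)
  (6) 'e' (letter)
  (7) 't' (letter)
Units from scan: 7
Sound units = 7 units


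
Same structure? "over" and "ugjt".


Pattern of "over": [0, 1, 2, 3]
Pattern of "ugjt": [0, 1, 2, 3]
Patterns match
Same pattern = Yes


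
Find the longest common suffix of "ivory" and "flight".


Word 1: "ivory"
Word 2: "flight"
Comparing from end:
  Pos -1: 'y' != 't' (stop)
LCS = "" (length 0)


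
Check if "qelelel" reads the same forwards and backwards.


Word: "qelelel"
Reversed: "leleleq"
Forward == Backward? qelelel != leleleq
Palindrome = No


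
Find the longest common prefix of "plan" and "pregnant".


Word 1: "plan"
Word 2: "pregnant"
Comparing from start:
  Pos 0: 'p' == 'p'
  Pos 1: 'l' != 'r' (stop)
LCP = "p" (length 1)


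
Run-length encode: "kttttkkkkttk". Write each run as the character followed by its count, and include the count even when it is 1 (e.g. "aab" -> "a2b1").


String: "kttttkkkkttk"
Scanning for consecutive runs:
  'k' x 1
  't' x 4
  'k' x 4
  't' x 2
  'k' x 1
RLE = "k1t4k4t2k1"


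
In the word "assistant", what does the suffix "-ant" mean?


Suffix: -ant
As in: assistant -> assist + -ant
Meaning = one who / that which


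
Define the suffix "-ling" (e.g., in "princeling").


Suffix: -ling
Example: princeling (prince + -ling)
Meaning = small / young


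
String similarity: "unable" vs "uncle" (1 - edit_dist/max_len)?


Word 1: "unable" (length 6)
Word 2: "uncle" (length 5)
One optimal edit sequence:
  1. keep 'u'
  2. keep 'n'
  3. delete 'a'  (+1)
  4. substitute 'b' -> 'c'  (+1)
  5. keep 'l'
  6. keep 'e'
Edit distance = 2
Max length = max(6, 5) = 6
Similarity = 1 - 2/6
= 0.6667


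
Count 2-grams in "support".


Word: "support" (length 7)
Number of 2-grams = length - 2 + 1 = 7 - 2 + 1
= 6


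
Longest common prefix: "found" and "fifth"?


Word 1: "found"
Word 2: "fifth"
Comparing from start:
  Pos 0: 'f' == 'f'
  Pos 1: 'o' != 'i' (stop)
LCP = "f" (length 1)


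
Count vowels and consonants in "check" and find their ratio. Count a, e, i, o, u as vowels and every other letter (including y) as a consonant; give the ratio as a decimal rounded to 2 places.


Word: "check"
Vowels (a,e,i,o,u): 1
Consonants: 4
Ratio = 1/4
= 0.25


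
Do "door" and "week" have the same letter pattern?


Pattern of "door": [0, 1, 1, 2]
Pattern of "week": [0, 1, 1, 2]
Patterns match
Same pattern = Yes


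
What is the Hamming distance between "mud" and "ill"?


Comparing character by character (same length = 3):
  Pos 0: 'm' vs 'i' !=
  Pos 1: 'u' vs 'l' !=
  Pos 2: 'd' vs 'l' !=
Hamming distance = 3


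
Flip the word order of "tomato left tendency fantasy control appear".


Original: "tomato left tendency fantasy control appear"
Words (1..n): tomato | left | tendency | fantasy | control | appear
Reversed (n..1): appear | control | fantasy | tendency | left | tomato
Result = "appear control fantasy tendency left tomato"


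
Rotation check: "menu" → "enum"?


Word: "menu", Candidate: "enum"
Method: check if candidate is substring of word+word
"menumenu" contains "enum"? Yes
Is rotation = Yes


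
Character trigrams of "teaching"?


Word: "teaching" (length 8)
Number of trigrams = 8 - 3 + 1 = 6
  Position 0: "tea"
  Position 1: "eac"
  Position 2: "ach"
  Position 3: "chi"
  Position 4: "hin"
  Position 5: "ing"
Trigrams = "tea", "eac", "ach", "chi", "hin", "ing"


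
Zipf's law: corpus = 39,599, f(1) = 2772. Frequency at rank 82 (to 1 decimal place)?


Zipf's law: f(r) = f(1) / r
f(1) = 2772
f(82) = 2772 / 82
= 33.8 occurrences


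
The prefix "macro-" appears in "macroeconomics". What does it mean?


Prefix: macro-
Example: macroeconomics = macro- + economics
Meaning = large


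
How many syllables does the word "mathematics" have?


Word: "mathematics"
Syllable breakdown: math-e-mat-ics
Counting: 4 parts
= 4 syllables


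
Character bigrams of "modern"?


Word: "modern" (length 6)
Number of bigrams = 6 - 2 + 1 = 5
  Position 0: "mo"
  Position 1: "od"
  Position 2: "de"
  Position 3: "er"
  Position 4: "rn"
Bigrams = "mo", "od", "de", "er", "rn"


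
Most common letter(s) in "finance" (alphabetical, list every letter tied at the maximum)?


Word: "finance"
Letter counts:
  'a': 1
  'c': 1
  'e': 1
  'f': 1
  'i': 1
  'n': 2
Maximum count = 2
Most frequent = 'n' (2 times each)


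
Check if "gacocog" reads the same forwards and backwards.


Word: "gacocog"
Reversed: "gococag"
Forward == Backward? gacocog != gococag
Palindrome = No


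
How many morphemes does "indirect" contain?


Word: "indirect"
Morphemes: in- / direct
Each morpheme carries meaning
= 2 morphemes


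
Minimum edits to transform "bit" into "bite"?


Word 1: "bit" (length 3)
Word 2: "bite" (length 4)
One optimal edit sequence (insert/delete/substitute each cost 1):
  1. keep 'b'
  2. keep 'i'
  3. keep 't'
  4. insert 'e'  (+1)
Total edit operations: 1
Edit distance = 1


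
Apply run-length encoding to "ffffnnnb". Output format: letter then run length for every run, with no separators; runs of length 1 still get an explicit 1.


String: "ffffnnnb"
Scanning for consecutive runs:
  'f' x 4
  'n' x 3
  'b' x 1
RLE = "f4n3b1"


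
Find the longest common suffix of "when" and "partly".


Word 1: "when"
Word 2: "partly"
Comparing from end:
  Pos -1: 'n' != 'y' (stop)
LCS = "" (length 0)


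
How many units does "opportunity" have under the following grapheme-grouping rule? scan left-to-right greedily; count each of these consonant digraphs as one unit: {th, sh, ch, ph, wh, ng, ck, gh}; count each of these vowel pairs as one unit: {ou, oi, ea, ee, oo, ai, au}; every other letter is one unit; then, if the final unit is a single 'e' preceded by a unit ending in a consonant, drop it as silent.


Word: "opportunity" (11 letters)
Left-to-right scan:
  1. 'o' (letter)
  2. 'p' (letter)
  3. 'p' (letter)
  4. 'o' (letter)
  5. 'r' (letter)
  6. 't' (letter)
  7. 'u' (letter)
  8. 'n' (letter)
  9. 'i' (letter)
  10. 't' (letter)
  11. 'y' (letter)
Units from scan: 11
Sound units = 11 units


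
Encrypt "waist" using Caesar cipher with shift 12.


Word: "waist"
Shift: 12
Each letter → (letter + shift) mod 26:
  'w' (22) + 12 = 8 → 'i'
  'a' (0) + 12 = 12 → 'm'
  'i' (8) + 12 = 20 → 'u'
  's' (18) + 12 = 4 → 'e'
  't' (19) + 12 = 5 → 'f'
Result = "imuef"


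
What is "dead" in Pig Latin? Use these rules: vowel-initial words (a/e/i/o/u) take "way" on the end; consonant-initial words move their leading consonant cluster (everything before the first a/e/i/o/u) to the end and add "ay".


Word: "dead"
Starts with consonant(s) → move to end, add 'ay'
Consonant cluster: "d"
Pig Latin = "eadday"


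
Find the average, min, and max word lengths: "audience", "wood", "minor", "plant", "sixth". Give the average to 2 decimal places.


Lengths: "audience"=8, "wood"=4, "minor"=5, "plant"=5, "sixth"=5
Sum = 27, Count = 5
Average = 27/5 = 5.40
= avg=5.40, min=4, max=8


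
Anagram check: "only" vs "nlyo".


Word 1: "only" → sorted: lnoy
Word 2: "nlyo" → sorted: lnoy
Same letters? lnoy == lnoy
Anagram = Yes


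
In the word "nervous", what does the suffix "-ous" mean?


Suffix: -ous
As in: nervous -> nerve + -ous, with a spelling change
Meaning = having quality of


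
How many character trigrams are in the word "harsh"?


Word: "harsh" (length 5)
Number of 3-grams = length - 3 + 1 = 5 - 3 + 1
= 3


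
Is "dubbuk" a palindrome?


Word: "dubbuk"
Reversed: "kubbud"
Forward == Backward? dubbuk != kubbud
Palindrome = No


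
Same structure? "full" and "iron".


Pattern of "full": [0, 1, 2, 2]
Pattern of "iron": [0, 1, 2, 3]
Patterns do not match
Same pattern = No


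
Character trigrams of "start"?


Word: "start" (length 5)
Number of trigrams = 5 - 3 + 1 = 3
  Position 0: "sta"
  Position 1: "tar"
  Position 2: "art"
Trigrams = "sta", "tar", "art"


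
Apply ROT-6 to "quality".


Word: "quality"
Shift: 6
Each letter → (letter + shift) mod 26:
  'q' (16) + 6 = 22 → 'w'
  'u' (20) + 6 = 0 → 'a'
  'a' (0) + 6 = 6 → 'g'
  'l' (11) + 6 = 17 → 'r'
  'i' (8) + 6 = 14 → 'o'
  't' (19) + 6 = 25 → 'z'
  'y' (24) + 6 = 4 → 'e'
Result = "wagroze"


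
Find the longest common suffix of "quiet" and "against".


Word 1: "quiet"
Word 2: "against"
Comparing from end:
  Pos -1: 't' == 't'
  Pos -2: 'e' != 's' (stop)
LCS = "t" (length 1)


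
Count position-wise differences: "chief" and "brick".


Comparing character by character (same length = 5):
  Pos 0: 'c' vs 'b' !=
  Pos 1: 'h' vs 'r' !=
  Pos 2: 'i' vs 'i' =
  Pos 3: 'e' vs 'c' !=
  Pos 4: 'f' vs 'k' !=
Hamming distance = 4


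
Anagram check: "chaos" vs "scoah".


Word 1: "chaos" → sorted: achos
Word 2: "scoah" → sorted: achos
Same letters? achos == achos
Anagram = Yes


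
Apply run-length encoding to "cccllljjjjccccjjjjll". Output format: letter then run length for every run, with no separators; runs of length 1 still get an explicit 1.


String: "cccllljjjjccccjjjjll"
Scanning for consecutive runs:
  'c' x 3
  'l' x 3
  'j' x 4
  'c' x 4
  'j' x 4
  'l' x 2
RLE = "c3l3j4c4j4l2"


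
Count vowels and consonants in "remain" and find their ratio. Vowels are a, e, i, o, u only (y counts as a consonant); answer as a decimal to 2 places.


Word: "remain"
Vowels (a,e,i,o,u): 3
Consonants: 3
Ratio = 3/3
= 1.00


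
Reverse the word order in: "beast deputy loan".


Original: "beast deputy loan"
Words (1..n): beast | deputy | loan
Reversed (n..1): loan | deputy | beast
Result = "loan deputy beast"


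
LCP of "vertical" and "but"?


Word 1: "vertical"
Word 2: "but"
Comparing from start:
  Pos 0: 'v' != 'b' (stop)
LCP = "" (length 0)


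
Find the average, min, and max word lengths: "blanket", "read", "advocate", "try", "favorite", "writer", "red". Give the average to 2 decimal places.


Lengths: "blanket"=7, "read"=4, "advocate"=8, "try"=3, "favorite"=8, "writer"=6, "red"=3
Sum = 39, Count = 7
Average = 39/7 = 5.57
= avg=5.57, min=3, max=8


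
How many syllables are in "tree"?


Word: "tree"
Syllable breakdown: tree
Counting: 1 part
= 1 syllable


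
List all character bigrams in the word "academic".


Word: "academic" (length 8)
Number of bigrams = 8 - 2 + 1 = 7
  Position 0: "ac"
  Position 1: "ca"
  Position 2: "ad"
  Position 3: "de"
  Position 4: "em"
  Position 5: "mi"
  Position 6: "ic"
Bigrams = "ac", "ca", "ad", "de", "em", "mi", "ic"


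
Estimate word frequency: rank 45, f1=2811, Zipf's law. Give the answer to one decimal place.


Zipf's law: f(r) = f(1) / r
f(1) = 2811
f(45) = 2811 / 45
= 62.5 occurrences


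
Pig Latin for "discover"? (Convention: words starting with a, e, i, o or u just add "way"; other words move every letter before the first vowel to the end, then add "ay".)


Word: "discover"
Starts with consonant(s) → move to end, add 'ay'
Consonant cluster: "d"
Pig Latin = "iscoverday"


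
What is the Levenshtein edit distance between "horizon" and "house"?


Word 1: "horizon" (length 7)
Word 2: "house" (length 5)
One optimal edit sequence (insert/delete/substitute each cost 1):
  1. keep 'h'
  2. keep 'o'
  3. delete 'r'  (+1)
  4. delete 'i'  (+1)
  5. substitute 'z' -> 'u'  (+1)
  6. substitute 'o' -> 's'  (+1)
  7. substitute 'n' -> 'e'  (+1)
Total edit operations: 5
Edit distance = 5


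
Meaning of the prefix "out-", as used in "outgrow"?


Prefix: out-
As in: outgrow -> out- + grow
Meaning = surpass


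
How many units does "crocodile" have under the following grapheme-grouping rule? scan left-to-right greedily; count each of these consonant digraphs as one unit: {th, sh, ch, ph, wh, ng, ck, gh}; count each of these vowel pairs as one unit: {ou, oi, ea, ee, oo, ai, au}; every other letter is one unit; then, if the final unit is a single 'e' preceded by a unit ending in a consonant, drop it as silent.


Word: "crocodile" (9 letters)
Left-to-right scan:
  (1) 'c' (letter)
  (2) 'r' (letter)
  (3) 'o' (letter)
  (4) 'c' (letter)
  (5) 'o' (letter)
  (6) 'd' (letter)
  (7) 'i' (letter)
  (8) 'l' (letter)
  (9) 'e' (letter)
Units from scan: 9
Final unit is 'e' after a consonant -> drop as silent (-1)
Sound units = 8 units


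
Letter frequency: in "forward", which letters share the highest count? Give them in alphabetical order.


Word: "forward"
Letter counts:
  'a': 1
  'd': 1
  'f': 1
  'o': 1
  'r': 2
  'w': 1
Maximum count = 2
Most frequent = 'r' (2 times each)


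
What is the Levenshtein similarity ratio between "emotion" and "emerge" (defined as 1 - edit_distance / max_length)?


Word 1: "emotion" (length 7)
Word 2: "emerge" (length 6)
One optimal edit sequence:
  1. keep 'e'
  2. keep 'm'
  3. delete 'o'  (+1)
  4. substitute 't' -> 'e'  (+1)
  5. substitute 'i' -> 'r'  (+1)
  6. substitute 'o' -> 'g'  (+1)
  7. substitute 'n' -> 'e'  (+1)
Edit distance = 5
Max length = max(7, 6) = 7
Similarity = 1 - 5/7
= 0.2857


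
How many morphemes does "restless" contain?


Word: "restless"
Morphemes: rest | -less
Each morpheme carries meaning
= 2 morphemes


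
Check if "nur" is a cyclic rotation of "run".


Word: "run", Candidate: "nur"
Method: check if candidate is substring of word+word
"runrun" contains "nur"? No
Is rotation = No


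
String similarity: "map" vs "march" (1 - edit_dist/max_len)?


Word 1: "map" (length 3)
Word 2: "march" (length 5)
One optimal edit sequence:
  1. keep 'm'
  2. keep 'a'
  3. insert 'r'  (+1)
  4. insert 'c'  (+1)
  5. substitute 'p' -> 'h'  (+1)
Edit distance = 3
Max length = max(3, 5) = 5
Similarity = 1 - 3/5
= 0.4000


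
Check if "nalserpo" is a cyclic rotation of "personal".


Word: "personal", Candidate: "nalserpo"
Method: check if candidate is substring of word+word
"personalpersonal" contains "nalserpo"? No
Is rotation = No


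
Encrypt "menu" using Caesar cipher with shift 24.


Word: "menu"
Shift: 24
Each letter → (letter + shift) mod 26:
  'm' (12) + 24 = 10 → 'k'
  'e' (4) + 24 = 2 → 'c'
  'n' (13) + 24 = 11 → 'l'
  'u' (20) + 24 = 18 → 's'
Result = "kcls"


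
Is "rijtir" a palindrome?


Word: "rijtir"
Reversed: "ritjir"
Forward == Backward? rijtir != ritjir
Palindrome = No


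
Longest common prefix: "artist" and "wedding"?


Word 1: "artist"
Word 2: "wedding"
Comparing from start:
  Pos 0: 'a' != 'w' (stop)
LCP = "" (length 0)


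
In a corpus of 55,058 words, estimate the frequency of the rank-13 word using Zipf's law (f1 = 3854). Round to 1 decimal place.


Zipf's law: f(r) = f(1) / r
f(1) = 3854
f(13) = 3854 / 13
= 296.5 occurrences


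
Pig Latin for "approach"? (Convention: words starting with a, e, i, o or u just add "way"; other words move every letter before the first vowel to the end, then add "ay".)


Word: "approach"
Starts with vowel → add 'way'
Pig Latin = "approachway"


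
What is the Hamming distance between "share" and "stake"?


Comparing character by character (same length = 5):
  Pos 0: 's' vs 's' =
  Pos 1: 'h' vs 't' !=
  Pos 2: 'a' vs 'a' =
  Pos 3: 'r' vs 'k' !=
  Pos 4: 'e' vs 'e' =
Hamming distance = 2


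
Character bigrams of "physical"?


Word: "physical" (length 8)
Number of bigrams = 8 - 2 + 1 = 7
  Position 0: "ph"
  Position 1: "hy"
  Position 2: "ys"
  Position 3: "si"
  Position 4: "ic"
  Position 5: "ca"
  Position 6: "al"
Bigrams = "ph", "hy", "ys", "si", "ic", "ca", "al"


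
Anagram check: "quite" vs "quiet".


Word 1: "quite" → sorted: eiqtu
Word 2: "quiet" → sorted: eiqtu
Same letters? eiqtu == eiqtu
Anagram = Yes


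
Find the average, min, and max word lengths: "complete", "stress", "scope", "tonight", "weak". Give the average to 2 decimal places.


Lengths: "complete"=8, "stress"=6, "scope"=5, "tonight"=7, "weak"=4
Sum = 30, Count = 5
Average = 30/5 = 6.00
= avg=6.00, min=4, max=8


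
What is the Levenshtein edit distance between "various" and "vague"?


Word 1: "various" (length 7)
Word 2: "vague" (length 5)
One optimal edit sequence (insert/delete/substitute each cost 1):
  1. keep 'v'
  2. keep 'a'
  3. delete 'r'  (+1)
  4. delete 'i'  (+1)
  5. substitute 'o' -> 'g'  (+1)
  6. keep 'u'
  7. substitute 's' -> 'e'  (+1)
Total edit operations: 4
Edit distance = 4


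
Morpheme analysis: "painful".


Word: "painful"
Morphemes: pain | -ful
Each morpheme carries meaning
= 2 morphemes


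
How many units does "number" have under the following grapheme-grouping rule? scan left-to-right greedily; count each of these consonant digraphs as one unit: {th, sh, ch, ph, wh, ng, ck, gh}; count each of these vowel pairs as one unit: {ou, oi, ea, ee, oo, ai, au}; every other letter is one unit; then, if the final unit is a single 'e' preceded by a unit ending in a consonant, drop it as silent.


Word: "number" (6 letters)
Left-to-right scan:
  1. 'n' (letter)
  2. 'u' (letter)
  3. 'm' (letter)
  4. 'b' (letter)
  5. 'e' (letter)
  6. 'r' (letter)
Units from scan: 6
Sound units = 6 units


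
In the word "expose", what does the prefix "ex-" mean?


Prefix: ex-
As in: expose -> ex- + pose
Meaning = out / former


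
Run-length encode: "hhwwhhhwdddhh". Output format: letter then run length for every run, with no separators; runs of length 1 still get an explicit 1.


String: "hhwwhhhwdddhh"
Scanning for consecutive runs:
  'h' x 2
  'w' x 2
  'h' x 3
  'w' x 1
  'd' x 3
  'h' x 2
RLE = "h2w2h3w1d3h2"


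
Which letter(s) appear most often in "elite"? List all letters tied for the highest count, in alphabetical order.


Word: "elite"
Letter counts:
  'e': 2
  'i': 1
  'l': 1
  't': 1
Maximum count = 2
Most frequent = 'e' (2 times each)


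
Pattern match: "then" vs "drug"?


Pattern of "then": [0, 1, 2, 3]
Pattern of "drug": [0, 1, 2, 3]
Patterns match
Same pattern = Yes


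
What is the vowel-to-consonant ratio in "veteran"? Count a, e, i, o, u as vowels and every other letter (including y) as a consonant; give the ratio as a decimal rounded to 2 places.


Word: "veteran"
Vowels (a,e,i,o,u): 3
Consonants: 4
Ratio = 3/4
= 0.75


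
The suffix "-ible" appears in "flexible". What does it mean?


Suffix: -ible
Example: flexible (flex + -ible)
Meaning = capable of


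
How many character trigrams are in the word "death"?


Word: "death" (length 5)
Number of 3-grams = length - 3 + 1 = 5 - 3 + 1
= 3


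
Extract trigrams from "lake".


Word: "lake" (length 4)
Number of trigrams = 4 - 3 + 1 = 2
  Position 0: "lak"
  Position 1: "ake"
Trigrams = "lak", "ake"


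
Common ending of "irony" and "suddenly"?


Word 1: "irony"
Word 2: "suddenly"
Comparing from end:
  Pos -1: 'y' == 'y'
  Pos -2: 'n' != 'l' (stop)
LCS = "y" (length 1)


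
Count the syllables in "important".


Word: "important"
Syllable breakdown: im · por · tant
Counting: 3 parts
= 3 syllables


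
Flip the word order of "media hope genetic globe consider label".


Original: "media hope genetic globe consider label"
Words (1..n): media | hope | genetic | globe | consider | label
Reversed (n..1): label | consider | globe | genetic | hope | media
Result = "label consider globe genetic hope media"


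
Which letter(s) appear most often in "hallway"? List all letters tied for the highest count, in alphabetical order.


Word: "hallway"
Letter counts:
  'a': 2
  'h': 1
  'l': 2
  'w': 1
  'y': 1
Maximum count = 2
Most frequent = 'a', 'l' (2 times each)


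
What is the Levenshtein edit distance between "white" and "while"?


Word 1: "white" (length 5)
Word 2: "while" (length 5)
One optimal edit sequence (insert/delete/substitute each cost 1):
  1. keep 'w'
  2. keep 'h'
  3. keep 'i'
  4. substitute 't' -> 'l'  (+1)
  5. keep 'e'
Total edit operations: 1
Edit distance = 1


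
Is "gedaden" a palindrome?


Word: "gedaden"
Reversed: "nedadeg"
Forward == Backward? gedaden != nedadeg
Palindrome = No


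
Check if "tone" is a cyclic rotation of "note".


Word: "note", Candidate: "tone"
Method: check if candidate is substring of word+word
"notenote" contains "tone"? No
Is rotation = No


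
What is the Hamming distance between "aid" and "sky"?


Comparing character by character (same length = 3):
  Pos 0: 'a' vs 's' !=
  Pos 1: 'i' vs 'k' !=
  Pos 2: 'd' vs 'y' !=
Hamming distance = 3


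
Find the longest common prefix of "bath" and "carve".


Word 1: "bath"
Word 2: "carve"
Comparing from start:
  Pos 0: 'b' != 'c' (stop)
LCP = "" (length 0)


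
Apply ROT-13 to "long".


Word: "long"
Shift: 13
Each letter → (letter + shift) mod 26:
  'l' (11) + 13 = 24 → 'y'
  'o' (14) + 13 = 1 → 'b'
  'n' (13) + 13 = 0 → 'a'
  'g' (6) + 13 = 19 → 't'
Result = "ybat"


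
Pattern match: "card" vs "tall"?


Pattern of "card": [0, 1, 2, 3]
Pattern of "tall": [0, 1, 2, 2]
Patterns do not match
Same pattern = No


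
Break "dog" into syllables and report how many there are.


Word: "dog"
Syllable breakdown: dog
Counting: 1 part
= 1 syllable


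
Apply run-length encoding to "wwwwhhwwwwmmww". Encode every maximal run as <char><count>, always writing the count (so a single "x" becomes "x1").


String: "wwwwhhwwwwmmww"
Scanning for consecutive runs:
  'w' x 4
  'h' x 2
  'w' x 4
  'm' x 2
  'w' x 2
RLE = "w4h2w4m2w2"


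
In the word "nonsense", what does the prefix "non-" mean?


Prefix: non-
As in: nonsense -> non- + sense
Meaning = not


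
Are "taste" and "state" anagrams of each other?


Word 1: "taste" → sorted: aestt
Word 2: "state" → sorted: aestt
Same letters? aestt == aestt
Anagram = Yes


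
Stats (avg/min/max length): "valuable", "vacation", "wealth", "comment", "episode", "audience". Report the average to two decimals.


Lengths: "valuable"=8, "vacation"=8, "wealth"=6, "comment"=7, "episode"=7, "audience"=8
Sum = 44, Count = 6
Average = 44/6 = 7.33
= avg=7.33, min=6, max=8


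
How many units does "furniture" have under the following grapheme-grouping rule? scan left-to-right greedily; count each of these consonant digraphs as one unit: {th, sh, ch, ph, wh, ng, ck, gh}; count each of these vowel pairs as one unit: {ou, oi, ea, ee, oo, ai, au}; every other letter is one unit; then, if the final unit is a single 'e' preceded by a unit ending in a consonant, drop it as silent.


Word: "furniture" (9 letters)
Left-to-right scan:
  1. 'f' (letter)
  2. 'u' (letter)
  3. 'r' (letter)
  4. 'n' (letter)
  5. 'i' (letter)
  6. 't' (letter)
  7. 'u' (letter)
  8. 'r' (letter)
  9. 'e' (letter)
Units from scan: 9
Final unit is 'e' after a consonant -> drop as silent (-1)
Sound units = 8 units


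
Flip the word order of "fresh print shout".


Original: "fresh print shout"
Words (1..n): fresh | print | shout
Reversed (n..1): shout | print | fresh
Result = "shout print fresh"


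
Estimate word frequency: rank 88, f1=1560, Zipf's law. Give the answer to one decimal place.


Zipf's law: f(r) = f(1) / r
f(1) = 1560
f(88) = 1560 / 88
= 17.7 occurrences


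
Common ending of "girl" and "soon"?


Word 1: "girl"
Word 2: "soon"
Comparing from end:
  Pos -1: 'l' != 'n' (stop)
LCS = "" (length 0)


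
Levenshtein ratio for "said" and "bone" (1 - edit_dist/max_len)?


Word 1: "said" (length 4)
Word 2: "bone" (length 4)
One optimal edit sequence:
  1. substitute 's' -> 'b'  (+1)
  2. substitute 'a' -> 'o'  (+1)
  3. substitute 'i' -> 'n'  (+1)
  4. substitute 'd' -> 'e'  (+1)
Edit distance = 4
Max length = max(4, 4) = 4
Similarity = 1 - 4/4
= 0.0000


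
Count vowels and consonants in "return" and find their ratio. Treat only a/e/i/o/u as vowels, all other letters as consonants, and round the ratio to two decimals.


Word: "return"
Vowels (a,e,i,o,u): 2
Consonants: 4
Ratio = 2/4
= 0.50


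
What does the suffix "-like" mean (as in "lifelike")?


Suffix: -like
Example: lifelike = life + -like
Meaning = resembling


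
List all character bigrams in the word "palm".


Word: "palm" (length 4)
Number of bigrams = 4 - 2 + 1 = 3
  Position 0: "pa"
  Position 1: "al"
  Position 2: "lm"
Bigrams = "pa", "al", "lm"


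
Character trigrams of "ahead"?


Word: "ahead" (length 5)
Number of trigrams = 5 - 3 + 1 = 3
  Position 0: "ahe"
  Position 1: "hea"
  Position 2: "ead"
Trigrams = "ahe", "hea", "ead"


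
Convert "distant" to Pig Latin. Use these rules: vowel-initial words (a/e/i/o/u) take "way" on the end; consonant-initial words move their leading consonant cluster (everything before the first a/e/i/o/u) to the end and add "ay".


Word: "distant"
Starts with consonant(s) → move to end, add 'ay'
Consonant cluster: "d"
Pig Latin = "istantday"


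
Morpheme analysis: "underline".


Word: "underline"
Morphemes: under- | line
Each morpheme carries meaning
= 2 morphemes


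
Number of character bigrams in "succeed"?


Word: "succeed" (length 7)
Number of 2-grams = length - 2 + 1 = 7 - 2 + 1
= 6


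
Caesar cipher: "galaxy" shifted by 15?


Word: "galaxy"
Shift: 15
Each letter → (letter + shift) mod 26:
  'g' (6) + 15 = 21 → 'v'
  'a' (0) + 15 = 15 → 'p'
  'l' (11) + 15 = 0 → 'a'
  'a' (0) + 15 = 15 → 'p'
  'x' (23) + 15 = 12 → 'm'
  'y' (24) + 15 = 13 → 'n'
Result = "vpapmn"


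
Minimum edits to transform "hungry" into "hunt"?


Word 1: "hungry" (length 6)
Word 2: "hunt" (length 4)
One optimal edit sequence (insert/delete/substitute each cost 1):
  1. keep 'h'
  2. keep 'u'
  3. keep 'n'
  4. delete 'g'  (+1)
  5. delete 'r'  (+1)
  6. substitute 'y' -> 't'  (+1)
Total edit operations: 3
Edit distance = 3


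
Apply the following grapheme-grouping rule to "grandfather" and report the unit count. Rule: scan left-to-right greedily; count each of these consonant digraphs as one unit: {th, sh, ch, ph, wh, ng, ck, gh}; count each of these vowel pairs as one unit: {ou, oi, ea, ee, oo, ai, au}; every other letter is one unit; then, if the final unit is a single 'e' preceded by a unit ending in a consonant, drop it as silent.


Word: "grandfather" (11 letters)
Left-to-right scan:
  (1) 'g' (letter)
  (2) 'r' (letter)
  (3) 'a' (letter)
  (4) 'n' (letter)
  (5) 'd' (letter)
  (6) 'f' (letter)
  (7) 'a' (letter)
  (8) 'th' (digraph)
  (9) 'e' (letter)
  (10) 'r' (letter)
Units from scan: 10
Sound units = 10 units


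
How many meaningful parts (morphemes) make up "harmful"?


Word: "harmful"
Morphemes: harm | -ful
Each morpheme carries meaning
= 2 morphemes


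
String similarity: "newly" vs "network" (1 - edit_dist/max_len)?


Word 1: "newly" (length 5)
Word 2: "network" (length 7)
One optimal edit sequence:
  1. keep 'n'
  2. keep 'e'
  3. insert 't'  (+1)
  4. keep 'w'
  5. insert 'o'  (+1)
  6. substitute 'l' -> 'r'  (+1)
  7. substitute 'y' -> 'k'  (+1)
Edit distance = 4
Max length = max(5, 7) = 7
Similarity = 1 - 4/7
= 0.4286


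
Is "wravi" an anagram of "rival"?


Word 1: "rival" → sorted: ailrv
Word 2: "wravi" → sorted: airvw
Same letters? ailrv != airvw
Anagram = No


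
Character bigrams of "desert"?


Word: "desert" (length 6)
Number of bigrams = 6 - 2 + 1 = 5
  Position 0: "de"
  Position 1: "es"
  Position 2: "se"
  Position 3: "er"
  Position 4: "rt"
Bigrams = "de", "es", "se", "er", "rt"


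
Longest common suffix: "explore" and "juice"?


Word 1: "explore"
Word 2: "juice"
Comparing from end:
  Pos -1: 'e' == 'e'
  Pos -2: 'r' != 'c' (stop)
LCS = "e" (length 1)


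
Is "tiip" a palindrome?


Word: "tiip"
Reversed: "piit"
Forward == Backward? tiip != piit
Palindrome = No


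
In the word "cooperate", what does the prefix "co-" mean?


Prefix: co-
Example: cooperate = co- + operate
Meaning = together


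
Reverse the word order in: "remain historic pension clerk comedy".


Original: "remain historic pension clerk comedy"
Words (1..n): remain | historic | pension | clerk | comedy
Reversed (n..1): comedy | clerk | pension | historic | remain
Result = "comedy clerk pension historic remain"


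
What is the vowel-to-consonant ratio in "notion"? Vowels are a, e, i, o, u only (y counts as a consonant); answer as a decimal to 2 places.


Word: "notion"
Vowels (a,e,i,o,u): 3
Consonants: 3
Ratio = 3/3
= 1.00


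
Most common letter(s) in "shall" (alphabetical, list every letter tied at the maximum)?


Word: "shall"
Letter counts:
  'a': 1
  'h': 1
  'l': 2
  's': 1
Maximum count = 2
Most frequent = 'l' (2 times each)


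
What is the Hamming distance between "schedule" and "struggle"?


Comparing character by character (same length = 8):
  Pos 0: 's' vs 's' =
  Pos 1: 'c' vs 't' !=
  Pos 2: 'h' vs 'r' !=
  Pos 3: 'e' vs 'u' !=
  Pos 4: 'd' vs 'g' !=
  Pos 5: 'u' vs 'g' !=
  Pos 6: 'l' vs 'l' =
  Pos 7: 'e' vs 'e' =
Hamming distance = 5


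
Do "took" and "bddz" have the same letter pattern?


Pattern of "took": [0, 1, 1, 2]
Pattern of "bddz": [0, 1, 1, 2]
Patterns match
Same pattern = Yes


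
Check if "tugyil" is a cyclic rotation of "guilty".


Word: "guilty", Candidate: "tugyil"
Method: check if candidate is substring of word+word
"guiltyguilty" contains "tugyil"? No
Is rotation = No


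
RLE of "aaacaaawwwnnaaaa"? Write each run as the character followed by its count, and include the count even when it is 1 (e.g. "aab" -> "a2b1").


String: "aaacaaawwwnnaaaa"
Scanning for consecutive runs:
  'a' x 3
  'c' x 1
  'a' x 3
  'w' x 3
  'n' x 2
  'a' x 4
RLE = "a3c1a3w3n2a4"


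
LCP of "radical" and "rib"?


Word 1: "radical"
Word 2: "rib"
Comparing from start:
  Pos 0: 'r' == 'r'
  Pos 1: 'a' != 'i' (stop)
LCP = "r" (length 1)


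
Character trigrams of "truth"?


Word: "truth" (length 5)
Number of trigrams = 5 - 3 + 1 = 3
  Position 0: "tru"
  Position 1: "rut"
  Position 2: "uth"
Trigrams = "tru", "rut", "uth"


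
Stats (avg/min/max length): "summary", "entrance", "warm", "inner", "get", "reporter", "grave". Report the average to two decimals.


Lengths: "summary"=7, "entrance"=8, "warm"=4, "inner"=5, "get"=3, "reporter"=8, "grave"=5
Sum = 40, Count = 7
Average = 40/7 = 5.71
= avg=5.71, min=3, max=8


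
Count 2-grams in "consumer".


Word: "consumer" (length 8)
Number of 2-grams = length - 2 + 1 = 8 - 2 + 1
= 7


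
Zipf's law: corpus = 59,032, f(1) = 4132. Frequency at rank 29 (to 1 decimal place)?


Zipf's law: f(r) = f(1) / r
f(1) = 4132
f(29) = 4132 / 29
= 142.5 occurrences


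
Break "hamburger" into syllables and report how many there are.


Word: "hamburger"
Syllable breakdown: ham-bur-ger
Counting: 3 parts
= 3 syllables


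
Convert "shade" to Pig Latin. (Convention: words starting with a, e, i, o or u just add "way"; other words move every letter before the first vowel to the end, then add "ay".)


Word: "shade"
Starts with consonant(s) → move to end, add 'ay'
Consonant cluster: "sh"
Pig Latin = "adeshay"


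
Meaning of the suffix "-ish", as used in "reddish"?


Suffix: -ish
Example: reddish (red + -ish, with a spelling change)
Meaning = somewhat / having the qualities of


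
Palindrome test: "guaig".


Word: "guaig"
Reversed: "giaug"
Forward == Backward? guaig != giaug
Palindrome = No


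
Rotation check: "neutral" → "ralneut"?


Word: "neutral", Candidate: "ralneut"
Method: check if candidate is substring of word+word
"neutralneutral" contains "ralneut"? Yes
Is rotation = Yes


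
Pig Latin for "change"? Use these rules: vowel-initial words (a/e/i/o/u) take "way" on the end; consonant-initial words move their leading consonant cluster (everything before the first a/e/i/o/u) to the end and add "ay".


Word: "change"
Starts with consonant(s) → move to end, add 'ay'
Consonant cluster: "ch"
Pig Latin = "angechay"


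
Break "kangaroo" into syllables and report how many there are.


Word: "kangaroo"
Syllable breakdown: kan | ga | roo
Counting: 3 parts
= 3 syllables


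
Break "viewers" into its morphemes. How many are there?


Word: "viewers"
Morphemes: view | -er | -s
Each morpheme carries meaning
= 3 morphemes


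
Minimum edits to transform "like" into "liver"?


Word 1: "like" (length 4)
Word 2: "liver" (length 5)
One optimal edit sequence (insert/delete/substitute each cost 1):
  1. keep 'l'
  2. keep 'i'
  3. substitute 'k' -> 'v'  (+1)
  4. keep 'e'
  5. insert 'r'  (+1)
Total edit operations: 2
Edit distance = 2


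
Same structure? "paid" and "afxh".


Pattern of "paid": [0, 1, 2, 3]
Pattern of "afxh": [0, 1, 2, 3]
Patterns match
Same pattern = Yes


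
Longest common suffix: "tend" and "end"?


Word 1: "tend"
Word 2: "end"
Comparing from end:
  Pos -1: 'd' == 'd'
  Pos -2: 'n' == 'n'
  Pos -3: 'e' == 'e'
LCS = "end" (length 3)


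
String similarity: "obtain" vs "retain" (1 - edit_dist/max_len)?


Word 1: "obtain" (length 6)
Word 2: "retain" (length 6)
One optimal edit sequence:
  1. substitute 'o' -> 'r'  (+1)
  2. substitute 'b' -> 'e'  (+1)
  3. keep 't'
  4. keep 'a'
  5. keep 'i'
  6. keep 'n'
Edit distance = 2
Max length = max(6, 6) = 6
Similarity = 1 - 2/6
= 0.6667
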